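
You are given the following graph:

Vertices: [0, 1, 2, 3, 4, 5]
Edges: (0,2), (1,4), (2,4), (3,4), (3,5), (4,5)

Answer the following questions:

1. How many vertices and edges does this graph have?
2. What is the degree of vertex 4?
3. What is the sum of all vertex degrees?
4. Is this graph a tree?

Count: 6 vertices, 6 edges.
Vertex 4 has neighbors [1, 2, 3, 5], degree = 4.
Handshaking lemma: 2 * 6 = 12.
A tree on 6 vertices has 5 edges. This graph has 6 edges (1 extra). Not a tree.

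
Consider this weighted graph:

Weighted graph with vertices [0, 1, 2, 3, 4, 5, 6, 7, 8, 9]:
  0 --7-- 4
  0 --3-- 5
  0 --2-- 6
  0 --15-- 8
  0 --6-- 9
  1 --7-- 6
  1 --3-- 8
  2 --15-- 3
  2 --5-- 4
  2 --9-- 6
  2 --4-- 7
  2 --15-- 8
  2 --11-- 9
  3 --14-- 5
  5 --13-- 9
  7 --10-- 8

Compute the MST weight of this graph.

Applying Kruskal's algorithm (sort edges by weight, add if no cycle):
  Add (0,6) w=2
  Add (0,5) w=3
  Add (1,8) w=3
  Add (2,7) w=4
  Add (2,4) w=5
  Add (0,9) w=6
  Add (0,4) w=7
  Add (1,6) w=7
  Skip (2,6) w=9 (creates cycle)
  Skip (7,8) w=10 (creates cycle)
  Skip (2,9) w=11 (creates cycle)
  Skip (5,9) w=13 (creates cycle)
  Add (3,5) w=14
  Skip (0,8) w=15 (creates cycle)
  Skip (2,3) w=15 (creates cycle)
  Skip (2,8) w=15 (creates cycle)
MST weight = 51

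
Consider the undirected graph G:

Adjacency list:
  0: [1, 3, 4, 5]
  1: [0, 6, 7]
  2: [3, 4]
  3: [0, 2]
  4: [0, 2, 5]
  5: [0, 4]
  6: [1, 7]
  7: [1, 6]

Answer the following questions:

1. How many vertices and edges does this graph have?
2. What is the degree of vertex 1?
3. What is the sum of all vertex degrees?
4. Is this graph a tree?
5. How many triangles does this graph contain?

Count: 8 vertices, 10 edges.
Vertex 1 has neighbors [0, 6, 7], degree = 3.
Handshaking lemma: 2 * 10 = 20.
A tree on 8 vertices has 7 edges. This graph has 10 edges (3 extra). Not a tree.
Number of triangles = 2.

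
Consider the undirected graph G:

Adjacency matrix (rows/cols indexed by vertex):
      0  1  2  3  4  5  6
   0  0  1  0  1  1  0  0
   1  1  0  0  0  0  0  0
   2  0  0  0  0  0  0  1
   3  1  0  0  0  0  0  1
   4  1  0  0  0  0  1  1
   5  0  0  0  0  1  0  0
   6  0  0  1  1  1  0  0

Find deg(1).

Vertex 1 has neighbors [0], so deg(1) = 1.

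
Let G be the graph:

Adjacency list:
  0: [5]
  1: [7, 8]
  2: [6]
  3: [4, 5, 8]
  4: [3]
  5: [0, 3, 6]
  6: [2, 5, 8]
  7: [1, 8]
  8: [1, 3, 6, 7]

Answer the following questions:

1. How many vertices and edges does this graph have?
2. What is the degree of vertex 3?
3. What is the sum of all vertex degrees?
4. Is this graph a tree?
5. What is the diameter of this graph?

Count: 9 vertices, 10 edges.
Vertex 3 has neighbors [4, 5, 8], degree = 3.
Handshaking lemma: 2 * 10 = 20.
A tree on 9 vertices has 8 edges. This graph has 10 edges (2 extra). Not a tree.
Diameter (longest shortest path) = 4.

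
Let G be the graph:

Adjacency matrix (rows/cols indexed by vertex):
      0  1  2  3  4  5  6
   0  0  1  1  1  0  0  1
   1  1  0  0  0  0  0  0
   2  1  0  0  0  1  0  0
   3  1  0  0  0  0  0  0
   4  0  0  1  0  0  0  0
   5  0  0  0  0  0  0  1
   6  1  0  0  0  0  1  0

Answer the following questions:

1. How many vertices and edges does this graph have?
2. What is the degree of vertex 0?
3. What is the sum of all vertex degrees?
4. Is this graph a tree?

Count: 7 vertices, 6 edges.
Vertex 0 has neighbors [1, 2, 3, 6], degree = 4.
Handshaking lemma: 2 * 6 = 12.
A graph is a tree iff it is connected and has exactly n-1 edges. This graph is connected (all 7 vertices in one component) and has 7-1 = 6 edges. It is a tree.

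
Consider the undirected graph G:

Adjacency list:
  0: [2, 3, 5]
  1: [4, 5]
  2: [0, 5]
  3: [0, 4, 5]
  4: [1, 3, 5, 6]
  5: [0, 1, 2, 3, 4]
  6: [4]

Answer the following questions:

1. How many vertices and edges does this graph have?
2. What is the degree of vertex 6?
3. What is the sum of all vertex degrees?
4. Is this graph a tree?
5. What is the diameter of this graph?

Count: 7 vertices, 10 edges.
Vertex 6 has neighbors [4], degree = 1.
Handshaking lemma: 2 * 10 = 20.
A tree on 7 vertices has 6 edges. This graph has 10 edges (4 extra). Not a tree.
Diameter (longest shortest path) = 3.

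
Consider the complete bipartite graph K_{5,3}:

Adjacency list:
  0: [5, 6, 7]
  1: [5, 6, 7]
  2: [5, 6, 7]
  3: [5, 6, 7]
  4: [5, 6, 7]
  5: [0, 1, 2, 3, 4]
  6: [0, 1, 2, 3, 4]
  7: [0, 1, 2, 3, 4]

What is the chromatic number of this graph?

K_{5,3} is bipartite: vertices split into two independent sets of size 5 and 3.
Color one set 0, the other 1. No adjacent vertices share a color.
Chromatic number = 2.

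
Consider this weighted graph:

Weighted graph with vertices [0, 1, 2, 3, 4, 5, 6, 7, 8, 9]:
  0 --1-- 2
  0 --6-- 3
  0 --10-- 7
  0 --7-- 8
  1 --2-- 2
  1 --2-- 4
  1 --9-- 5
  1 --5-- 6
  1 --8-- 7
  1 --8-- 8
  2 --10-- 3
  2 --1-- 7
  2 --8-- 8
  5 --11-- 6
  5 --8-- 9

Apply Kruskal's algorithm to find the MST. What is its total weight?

Applying Kruskal's algorithm (sort edges by weight, add if no cycle):
  Add (0,2) w=1
  Add (2,7) w=1
  Add (1,2) w=2
  Add (1,4) w=2
  Add (1,6) w=5
  Add (0,3) w=6
  Add (0,8) w=7
  Skip (1,7) w=8 (creates cycle)
  Skip (1,8) w=8 (creates cycle)
  Skip (2,8) w=8 (creates cycle)
  Add (5,9) w=8
  Add (1,5) w=9
  Skip (0,7) w=10 (creates cycle)
  Skip (2,3) w=10 (creates cycle)
  Skip (5,6) w=11 (creates cycle)
MST weight = 41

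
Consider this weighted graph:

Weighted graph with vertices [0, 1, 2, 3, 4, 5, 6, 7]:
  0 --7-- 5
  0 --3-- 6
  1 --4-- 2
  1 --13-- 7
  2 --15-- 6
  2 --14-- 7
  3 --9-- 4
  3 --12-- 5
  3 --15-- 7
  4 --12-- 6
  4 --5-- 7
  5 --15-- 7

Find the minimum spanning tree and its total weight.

Applying Kruskal's algorithm (sort edges by weight, add if no cycle):
  Add (0,6) w=3
  Add (1,2) w=4
  Add (4,7) w=5
  Add (0,5) w=7
  Add (3,4) w=9
  Add (3,5) w=12
  Skip (4,6) w=12 (creates cycle)
  Add (1,7) w=13
  Skip (2,7) w=14 (creates cycle)
  Skip (2,6) w=15 (creates cycle)
  Skip (3,7) w=15 (creates cycle)
  Skip (5,7) w=15 (creates cycle)
MST weight = 53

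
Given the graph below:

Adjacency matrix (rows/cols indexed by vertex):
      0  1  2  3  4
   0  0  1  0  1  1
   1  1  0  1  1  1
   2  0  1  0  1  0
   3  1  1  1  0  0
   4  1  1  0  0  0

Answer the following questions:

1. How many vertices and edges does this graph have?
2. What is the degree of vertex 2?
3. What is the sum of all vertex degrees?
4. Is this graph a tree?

Count: 5 vertices, 7 edges.
Vertex 2 has neighbors [1, 3], degree = 2.
Handshaking lemma: 2 * 7 = 14.
A tree on 5 vertices has 4 edges. This graph has 7 edges (3 extra). Not a tree.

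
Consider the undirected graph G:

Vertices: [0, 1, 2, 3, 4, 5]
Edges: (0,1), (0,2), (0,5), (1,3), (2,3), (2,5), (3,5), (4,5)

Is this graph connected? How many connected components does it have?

Checking connectivity: the graph has 1 connected component(s).
All vertices are reachable from each other. The graph IS connected.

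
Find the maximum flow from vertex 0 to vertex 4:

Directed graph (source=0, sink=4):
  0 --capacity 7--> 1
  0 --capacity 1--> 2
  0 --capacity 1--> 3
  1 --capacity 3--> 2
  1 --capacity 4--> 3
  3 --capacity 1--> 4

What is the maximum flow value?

Computing max flow:
  Flow on (0->1): 1/7
  Flow on (1->3): 1/4
  Flow on (3->4): 1/1
Maximum flow = 1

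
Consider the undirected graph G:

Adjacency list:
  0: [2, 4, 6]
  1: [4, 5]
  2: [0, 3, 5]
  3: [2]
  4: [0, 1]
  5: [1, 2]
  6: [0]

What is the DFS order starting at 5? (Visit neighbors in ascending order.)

DFS from vertex 5 (neighbors processed in ascending order):
Visit order: 5, 1, 4, 0, 2, 3, 6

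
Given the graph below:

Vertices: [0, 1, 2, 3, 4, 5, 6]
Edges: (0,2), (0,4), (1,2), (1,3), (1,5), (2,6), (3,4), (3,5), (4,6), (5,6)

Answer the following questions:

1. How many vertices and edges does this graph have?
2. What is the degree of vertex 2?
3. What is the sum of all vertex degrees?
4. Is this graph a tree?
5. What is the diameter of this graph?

Count: 7 vertices, 10 edges.
Vertex 2 has neighbors [0, 1, 6], degree = 3.
Handshaking lemma: 2 * 10 = 20.
A tree on 7 vertices has 6 edges. This graph has 10 edges (4 extra). Not a tree.
Diameter (longest shortest path) = 3.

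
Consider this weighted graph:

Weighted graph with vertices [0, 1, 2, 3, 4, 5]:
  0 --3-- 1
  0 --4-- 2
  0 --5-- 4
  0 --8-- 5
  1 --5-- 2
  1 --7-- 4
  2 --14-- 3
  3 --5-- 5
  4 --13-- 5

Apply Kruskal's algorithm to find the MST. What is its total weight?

Applying Kruskal's algorithm (sort edges by weight, add if no cycle):
  Add (0,1) w=3
  Add (0,2) w=4
  Add (0,4) w=5
  Skip (1,2) w=5 (creates cycle)
  Add (3,5) w=5
  Skip (1,4) w=7 (creates cycle)
  Add (0,5) w=8
  Skip (4,5) w=13 (creates cycle)
  Skip (2,3) w=14 (creates cycle)
MST weight = 25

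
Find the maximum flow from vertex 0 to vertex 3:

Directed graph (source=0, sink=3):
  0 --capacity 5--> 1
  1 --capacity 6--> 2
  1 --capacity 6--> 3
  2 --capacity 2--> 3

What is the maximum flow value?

Computing max flow:
  Flow on (0->1): 5/5
  Flow on (1->3): 5/6
Maximum flow = 5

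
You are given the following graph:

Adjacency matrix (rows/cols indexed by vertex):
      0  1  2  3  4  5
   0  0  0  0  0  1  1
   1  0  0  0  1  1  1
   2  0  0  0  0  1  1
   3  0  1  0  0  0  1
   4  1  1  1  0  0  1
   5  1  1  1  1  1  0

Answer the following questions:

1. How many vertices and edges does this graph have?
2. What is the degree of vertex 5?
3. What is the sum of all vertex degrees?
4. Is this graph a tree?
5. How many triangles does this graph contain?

Count: 6 vertices, 9 edges.
Vertex 5 has neighbors [0, 1, 2, 3, 4], degree = 5.
Handshaking lemma: 2 * 9 = 18.
A tree on 6 vertices has 5 edges. This graph has 9 edges (4 extra). Not a tree.
Number of triangles = 4.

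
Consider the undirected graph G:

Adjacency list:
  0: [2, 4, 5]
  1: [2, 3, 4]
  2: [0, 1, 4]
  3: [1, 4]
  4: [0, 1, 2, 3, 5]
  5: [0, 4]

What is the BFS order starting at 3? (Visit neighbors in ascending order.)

BFS from vertex 3 (neighbors processed in ascending order):
Visit order: 3, 1, 4, 2, 0, 5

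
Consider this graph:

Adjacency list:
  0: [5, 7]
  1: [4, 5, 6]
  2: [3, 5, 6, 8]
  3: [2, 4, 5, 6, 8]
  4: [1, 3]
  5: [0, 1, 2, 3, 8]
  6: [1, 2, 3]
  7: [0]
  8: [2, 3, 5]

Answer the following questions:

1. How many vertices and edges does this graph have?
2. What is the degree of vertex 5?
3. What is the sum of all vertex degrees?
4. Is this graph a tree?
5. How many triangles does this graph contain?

Count: 9 vertices, 14 edges.
Vertex 5 has neighbors [0, 1, 2, 3, 8], degree = 5.
Handshaking lemma: 2 * 14 = 28.
A tree on 9 vertices has 8 edges. This graph has 14 edges (6 extra). Not a tree.
Number of triangles = 5.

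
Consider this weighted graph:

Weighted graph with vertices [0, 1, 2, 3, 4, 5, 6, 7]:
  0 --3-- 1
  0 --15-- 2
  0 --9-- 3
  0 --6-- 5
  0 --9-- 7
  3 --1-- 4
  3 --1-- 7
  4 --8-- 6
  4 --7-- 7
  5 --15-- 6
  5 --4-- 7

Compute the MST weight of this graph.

Applying Kruskal's algorithm (sort edges by weight, add if no cycle):
  Add (3,7) w=1
  Add (3,4) w=1
  Add (0,1) w=3
  Add (5,7) w=4
  Add (0,5) w=6
  Skip (4,7) w=7 (creates cycle)
  Add (4,6) w=8
  Skip (0,7) w=9 (creates cycle)
  Skip (0,3) w=9 (creates cycle)
  Add (0,2) w=15
  Skip (5,6) w=15 (creates cycle)
MST weight = 38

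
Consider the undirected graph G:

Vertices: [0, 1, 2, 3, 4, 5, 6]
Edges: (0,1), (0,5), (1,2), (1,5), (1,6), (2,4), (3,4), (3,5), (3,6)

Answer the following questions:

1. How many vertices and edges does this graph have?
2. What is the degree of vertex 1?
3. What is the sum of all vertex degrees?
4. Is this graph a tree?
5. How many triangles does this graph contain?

Count: 7 vertices, 9 edges.
Vertex 1 has neighbors [0, 2, 5, 6], degree = 4.
Handshaking lemma: 2 * 9 = 18.
A tree on 7 vertices has 6 edges. This graph has 9 edges (3 extra). Not a tree.
Number of triangles = 1.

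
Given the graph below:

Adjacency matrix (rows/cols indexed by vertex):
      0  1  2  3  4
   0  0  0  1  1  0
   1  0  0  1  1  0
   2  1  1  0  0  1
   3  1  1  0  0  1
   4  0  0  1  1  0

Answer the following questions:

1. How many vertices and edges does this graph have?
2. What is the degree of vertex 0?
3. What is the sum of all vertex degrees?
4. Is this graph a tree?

Count: 5 vertices, 6 edges.
Vertex 0 has neighbors [2, 3], degree = 2.
Handshaking lemma: 2 * 6 = 12.
A tree on 5 vertices has 4 edges. This graph has 6 edges (2 extra). Not a tree.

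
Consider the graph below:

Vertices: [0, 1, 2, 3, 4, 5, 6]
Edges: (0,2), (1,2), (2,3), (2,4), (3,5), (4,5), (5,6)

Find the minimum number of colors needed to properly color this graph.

The graph has a maximum clique of size 2 (lower bound on chromatic number).
A valid 2-coloring: {0: 1, 1: 1, 2: 0, 3: 1, 4: 1, 5: 0, 6: 1}.
Chromatic number = 2.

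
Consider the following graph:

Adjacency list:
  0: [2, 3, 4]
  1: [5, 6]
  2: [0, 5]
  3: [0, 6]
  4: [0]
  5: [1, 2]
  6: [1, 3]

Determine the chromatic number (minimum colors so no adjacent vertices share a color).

The graph has a maximum clique of size 2 (lower bound on chromatic number).
A valid 2-coloring: {0: 0, 1: 1, 2: 1, 3: 1, 4: 1, 5: 0, 6: 0}.
Chromatic number = 2.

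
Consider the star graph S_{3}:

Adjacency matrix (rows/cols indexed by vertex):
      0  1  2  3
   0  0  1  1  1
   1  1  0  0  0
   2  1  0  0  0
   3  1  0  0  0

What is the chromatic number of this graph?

S_{3} has one hub adjacent to 3 leaves; leaves are pairwise non-adjacent.
Color the hub 0 and every leaf 1.
Chromatic number = 2.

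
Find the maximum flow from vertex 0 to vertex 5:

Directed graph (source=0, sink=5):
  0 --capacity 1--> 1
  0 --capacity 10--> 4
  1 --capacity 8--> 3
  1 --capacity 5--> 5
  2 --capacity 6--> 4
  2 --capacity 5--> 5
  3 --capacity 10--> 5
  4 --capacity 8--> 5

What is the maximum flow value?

Computing max flow:
  Flow on (0->1): 1/1
  Flow on (0->4): 8/10
  Flow on (1->5): 1/5
  Flow on (4->5): 8/8
Maximum flow = 9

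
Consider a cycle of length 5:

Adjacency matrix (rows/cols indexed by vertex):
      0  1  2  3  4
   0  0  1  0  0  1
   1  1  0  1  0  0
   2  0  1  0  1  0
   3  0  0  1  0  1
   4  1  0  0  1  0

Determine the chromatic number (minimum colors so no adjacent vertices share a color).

This is an odd cycle (C_5). Odd cycles are not bipartite (any 2-coloring forces two adjacent vertices to match), and 3 colors suffice.
Chromatic number = 3.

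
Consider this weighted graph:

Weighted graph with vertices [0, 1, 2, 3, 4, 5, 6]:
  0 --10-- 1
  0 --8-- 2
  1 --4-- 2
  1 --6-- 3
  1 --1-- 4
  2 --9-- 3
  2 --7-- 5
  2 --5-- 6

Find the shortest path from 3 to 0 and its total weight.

Using Dijkstra's algorithm from vertex 3:
Shortest path: 3 -> 1 -> 0
Total weight: 6 + 10 = 16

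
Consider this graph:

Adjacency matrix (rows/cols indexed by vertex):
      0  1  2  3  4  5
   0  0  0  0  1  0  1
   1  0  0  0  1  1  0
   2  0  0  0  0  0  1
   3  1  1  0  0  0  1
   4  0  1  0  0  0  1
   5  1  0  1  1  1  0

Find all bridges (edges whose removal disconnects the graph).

A bridge is an edge whose removal increases the number of connected components.
Bridges found: (2,5)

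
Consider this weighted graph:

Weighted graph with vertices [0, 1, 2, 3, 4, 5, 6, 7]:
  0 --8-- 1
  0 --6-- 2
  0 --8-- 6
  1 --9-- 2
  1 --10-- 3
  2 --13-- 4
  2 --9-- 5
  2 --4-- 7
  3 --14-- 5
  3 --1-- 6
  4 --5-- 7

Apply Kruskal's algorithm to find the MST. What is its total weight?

Applying Kruskal's algorithm (sort edges by weight, add if no cycle):
  Add (3,6) w=1
  Add (2,7) w=4
  Add (4,7) w=5
  Add (0,2) w=6
  Add (0,1) w=8
  Add (0,6) w=8
  Skip (1,2) w=9 (creates cycle)
  Add (2,5) w=9
  Skip (1,3) w=10 (creates cycle)
  Skip (2,4) w=13 (creates cycle)
  Skip (3,5) w=14 (creates cycle)
MST weight = 41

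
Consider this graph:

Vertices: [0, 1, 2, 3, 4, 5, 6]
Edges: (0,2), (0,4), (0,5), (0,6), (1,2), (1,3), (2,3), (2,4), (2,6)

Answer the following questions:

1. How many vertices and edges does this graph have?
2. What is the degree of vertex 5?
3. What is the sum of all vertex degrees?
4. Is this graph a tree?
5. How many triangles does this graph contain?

Count: 7 vertices, 9 edges.
Vertex 5 has neighbors [0], degree = 1.
Handshaking lemma: 2 * 9 = 18.
A tree on 7 vertices has 6 edges. This graph has 9 edges (3 extra). Not a tree.
Number of triangles = 3.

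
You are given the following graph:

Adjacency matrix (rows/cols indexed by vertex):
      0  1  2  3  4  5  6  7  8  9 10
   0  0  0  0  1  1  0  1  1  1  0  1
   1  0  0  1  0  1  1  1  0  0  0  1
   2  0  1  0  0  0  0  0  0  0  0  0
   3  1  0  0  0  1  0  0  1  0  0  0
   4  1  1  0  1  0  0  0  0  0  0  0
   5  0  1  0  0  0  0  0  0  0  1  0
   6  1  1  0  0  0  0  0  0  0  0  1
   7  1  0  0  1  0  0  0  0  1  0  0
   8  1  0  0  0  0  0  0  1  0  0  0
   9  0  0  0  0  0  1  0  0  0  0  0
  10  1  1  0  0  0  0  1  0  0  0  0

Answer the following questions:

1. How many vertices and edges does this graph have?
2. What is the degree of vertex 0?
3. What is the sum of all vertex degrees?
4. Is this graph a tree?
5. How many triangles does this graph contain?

Count: 11 vertices, 16 edges.
Vertex 0 has neighbors [3, 4, 6, 7, 8, 10], degree = 6.
Handshaking lemma: 2 * 16 = 32.
A tree on 11 vertices has 10 edges. This graph has 16 edges (6 extra). Not a tree.
Number of triangles = 5.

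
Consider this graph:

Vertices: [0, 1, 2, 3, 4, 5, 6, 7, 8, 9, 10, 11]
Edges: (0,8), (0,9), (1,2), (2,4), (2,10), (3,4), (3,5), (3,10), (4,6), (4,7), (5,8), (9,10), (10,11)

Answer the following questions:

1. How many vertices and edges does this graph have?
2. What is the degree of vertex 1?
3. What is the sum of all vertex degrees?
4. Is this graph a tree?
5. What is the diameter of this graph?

Count: 12 vertices, 13 edges.
Vertex 1 has neighbors [2], degree = 1.
Handshaking lemma: 2 * 13 = 26.
A tree on 12 vertices has 11 edges. This graph has 13 edges (2 extra). Not a tree.
Diameter (longest shortest path) = 5.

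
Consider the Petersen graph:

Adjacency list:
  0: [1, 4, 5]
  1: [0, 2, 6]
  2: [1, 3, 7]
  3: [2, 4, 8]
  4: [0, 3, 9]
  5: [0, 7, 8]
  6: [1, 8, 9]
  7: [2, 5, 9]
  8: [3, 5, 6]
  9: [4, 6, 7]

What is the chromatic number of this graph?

The Petersen graph contains odd cycles (e.g. the outer 5-cycle), so chi >= 3.
A proper 3-coloring exists (it is a well-known 3-chromatic graph).
Chromatic number = 3.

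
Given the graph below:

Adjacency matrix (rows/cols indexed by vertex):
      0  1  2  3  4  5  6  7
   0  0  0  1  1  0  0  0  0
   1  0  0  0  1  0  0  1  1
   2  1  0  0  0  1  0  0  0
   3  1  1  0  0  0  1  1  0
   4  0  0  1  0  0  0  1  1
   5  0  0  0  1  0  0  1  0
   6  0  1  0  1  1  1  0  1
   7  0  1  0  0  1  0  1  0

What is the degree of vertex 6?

Vertex 6 has neighbors [1, 3, 4, 5, 7], so deg(6) = 5.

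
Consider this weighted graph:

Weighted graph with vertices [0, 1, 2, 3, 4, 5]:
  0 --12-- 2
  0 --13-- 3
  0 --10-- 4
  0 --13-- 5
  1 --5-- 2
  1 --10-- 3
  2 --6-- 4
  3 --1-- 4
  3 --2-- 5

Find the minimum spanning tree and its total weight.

Applying Kruskal's algorithm (sort edges by weight, add if no cycle):
  Add (3,4) w=1
  Add (3,5) w=2
  Add (1,2) w=5
  Add (2,4) w=6
  Add (0,4) w=10
  Skip (1,3) w=10 (creates cycle)
  Skip (0,2) w=12 (creates cycle)
  Skip (0,3) w=13 (creates cycle)
  Skip (0,5) w=13 (creates cycle)
MST weight = 24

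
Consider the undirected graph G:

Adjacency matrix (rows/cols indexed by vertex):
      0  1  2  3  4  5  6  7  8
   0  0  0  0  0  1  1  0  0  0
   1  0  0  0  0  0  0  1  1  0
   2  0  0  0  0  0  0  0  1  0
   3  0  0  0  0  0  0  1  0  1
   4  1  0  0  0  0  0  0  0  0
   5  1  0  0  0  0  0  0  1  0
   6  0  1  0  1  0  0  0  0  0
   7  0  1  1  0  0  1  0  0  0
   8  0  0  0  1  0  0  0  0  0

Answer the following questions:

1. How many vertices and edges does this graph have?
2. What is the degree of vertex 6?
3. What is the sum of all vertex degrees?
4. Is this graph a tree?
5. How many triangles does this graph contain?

Count: 9 vertices, 8 edges.
Vertex 6 has neighbors [1, 3], degree = 2.
Handshaking lemma: 2 * 8 = 16.
A graph is a tree iff it is connected and has exactly n-1 edges. This graph is connected (all 9 vertices in one component) and has 9-1 = 8 edges. It is a tree.
Number of triangles = 0.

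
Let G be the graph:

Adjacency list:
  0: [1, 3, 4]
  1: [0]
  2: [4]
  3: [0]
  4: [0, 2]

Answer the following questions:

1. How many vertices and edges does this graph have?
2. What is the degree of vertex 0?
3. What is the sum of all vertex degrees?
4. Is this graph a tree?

Count: 5 vertices, 4 edges.
Vertex 0 has neighbors [1, 3, 4], degree = 3.
Handshaking lemma: 2 * 4 = 8.
A graph is a tree iff it is connected and has exactly n-1 edges. This graph is connected (all 5 vertices in one component) and has 5-1 = 4 edges. It is a tree.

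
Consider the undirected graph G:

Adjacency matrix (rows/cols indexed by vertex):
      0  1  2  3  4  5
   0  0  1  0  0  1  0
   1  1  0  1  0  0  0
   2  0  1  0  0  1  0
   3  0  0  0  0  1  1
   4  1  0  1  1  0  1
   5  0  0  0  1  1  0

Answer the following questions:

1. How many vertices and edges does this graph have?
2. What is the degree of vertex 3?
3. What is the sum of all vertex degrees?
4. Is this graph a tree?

Count: 6 vertices, 7 edges.
Vertex 3 has neighbors [4, 5], degree = 2.
Handshaking lemma: 2 * 7 = 14.
A tree on 6 vertices has 5 edges. This graph has 7 edges (2 extra). Not a tree.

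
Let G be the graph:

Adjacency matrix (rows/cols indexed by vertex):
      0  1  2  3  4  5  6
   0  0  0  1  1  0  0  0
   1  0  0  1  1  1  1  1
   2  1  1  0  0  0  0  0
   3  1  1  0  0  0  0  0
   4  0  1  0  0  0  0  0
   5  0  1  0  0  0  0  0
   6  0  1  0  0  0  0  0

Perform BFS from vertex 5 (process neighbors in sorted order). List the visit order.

BFS from vertex 5 (neighbors processed in ascending order):
Visit order: 5, 1, 2, 3, 4, 6, 0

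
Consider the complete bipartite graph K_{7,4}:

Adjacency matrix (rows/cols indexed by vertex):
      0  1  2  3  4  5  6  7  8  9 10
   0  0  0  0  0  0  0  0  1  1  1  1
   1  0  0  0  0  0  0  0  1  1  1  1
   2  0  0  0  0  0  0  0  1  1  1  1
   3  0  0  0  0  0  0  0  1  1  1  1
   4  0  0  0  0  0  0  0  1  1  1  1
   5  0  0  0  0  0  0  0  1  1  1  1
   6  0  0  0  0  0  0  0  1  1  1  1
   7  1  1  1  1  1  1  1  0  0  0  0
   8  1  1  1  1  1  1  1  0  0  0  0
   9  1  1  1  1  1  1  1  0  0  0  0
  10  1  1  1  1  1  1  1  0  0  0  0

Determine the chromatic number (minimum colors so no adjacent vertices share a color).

K_{7,4} is bipartite: vertices split into two independent sets of size 7 and 4.
Color one set 0, the other 1. No adjacent vertices share a color.
Chromatic number = 2.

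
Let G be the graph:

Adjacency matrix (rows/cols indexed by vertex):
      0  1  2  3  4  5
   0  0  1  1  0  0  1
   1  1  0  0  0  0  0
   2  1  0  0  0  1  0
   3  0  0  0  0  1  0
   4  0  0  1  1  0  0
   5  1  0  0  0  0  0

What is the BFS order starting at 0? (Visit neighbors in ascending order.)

BFS from vertex 0 (neighbors processed in ascending order):
Visit order: 0, 1, 2, 5, 4, 3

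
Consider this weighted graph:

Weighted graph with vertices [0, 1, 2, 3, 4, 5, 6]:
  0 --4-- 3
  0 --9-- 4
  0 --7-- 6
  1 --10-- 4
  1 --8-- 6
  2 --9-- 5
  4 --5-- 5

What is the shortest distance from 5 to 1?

Using Dijkstra's algorithm from vertex 5:
Shortest path: 5 -> 4 -> 1
Total weight: 5 + 10 = 15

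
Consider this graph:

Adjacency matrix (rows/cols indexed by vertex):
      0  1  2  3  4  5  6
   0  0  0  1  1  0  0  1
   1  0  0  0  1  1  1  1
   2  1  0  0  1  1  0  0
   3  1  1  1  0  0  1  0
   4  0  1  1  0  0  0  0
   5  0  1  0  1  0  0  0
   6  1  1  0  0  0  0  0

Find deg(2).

Vertex 2 has neighbors [0, 3, 4], so deg(2) = 3.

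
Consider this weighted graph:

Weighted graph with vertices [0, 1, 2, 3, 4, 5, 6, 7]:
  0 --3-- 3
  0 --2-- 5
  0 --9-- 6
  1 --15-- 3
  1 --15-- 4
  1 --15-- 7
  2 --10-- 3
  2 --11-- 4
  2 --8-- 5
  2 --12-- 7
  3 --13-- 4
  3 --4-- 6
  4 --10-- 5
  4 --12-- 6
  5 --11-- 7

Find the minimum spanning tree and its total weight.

Applying Kruskal's algorithm (sort edges by weight, add if no cycle):
  Add (0,5) w=2
  Add (0,3) w=3
  Add (3,6) w=4
  Add (2,5) w=8
  Skip (0,6) w=9 (creates cycle)
  Skip (2,3) w=10 (creates cycle)
  Add (4,5) w=10
  Skip (2,4) w=11 (creates cycle)
  Add (5,7) w=11
  Skip (2,7) w=12 (creates cycle)
  Skip (4,6) w=12 (creates cycle)
  Skip (3,4) w=13 (creates cycle)
  Add (1,3) w=15
  Skip (1,4) w=15 (creates cycle)
  Skip (1,7) w=15 (creates cycle)
MST weight = 53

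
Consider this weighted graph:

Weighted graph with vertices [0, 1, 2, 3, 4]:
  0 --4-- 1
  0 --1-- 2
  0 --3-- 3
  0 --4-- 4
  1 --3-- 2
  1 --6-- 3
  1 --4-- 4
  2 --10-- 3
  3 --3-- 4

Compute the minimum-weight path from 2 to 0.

Using Dijkstra's algorithm from vertex 2:
Shortest path: 2 -> 0
Total weight: 1 = 1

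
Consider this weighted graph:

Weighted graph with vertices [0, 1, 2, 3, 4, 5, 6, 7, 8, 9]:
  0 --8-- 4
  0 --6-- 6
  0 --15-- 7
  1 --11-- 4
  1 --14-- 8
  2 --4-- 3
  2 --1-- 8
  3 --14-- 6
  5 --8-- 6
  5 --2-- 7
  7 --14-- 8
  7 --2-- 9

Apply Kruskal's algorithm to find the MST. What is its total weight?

Applying Kruskal's algorithm (sort edges by weight, add if no cycle):
  Add (2,8) w=1
  Add (5,7) w=2
  Add (7,9) w=2
  Add (2,3) w=4
  Add (0,6) w=6
  Add (0,4) w=8
  Add (5,6) w=8
  Add (1,4) w=11
  Add (1,8) w=14
  Skip (3,6) w=14 (creates cycle)
  Skip (7,8) w=14 (creates cycle)
  Skip (0,7) w=15 (creates cycle)
MST weight = 56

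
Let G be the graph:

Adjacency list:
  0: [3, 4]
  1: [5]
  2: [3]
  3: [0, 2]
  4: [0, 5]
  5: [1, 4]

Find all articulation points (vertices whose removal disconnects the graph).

An articulation point is a vertex whose removal disconnects the graph.
Articulation points: [0, 3, 4, 5]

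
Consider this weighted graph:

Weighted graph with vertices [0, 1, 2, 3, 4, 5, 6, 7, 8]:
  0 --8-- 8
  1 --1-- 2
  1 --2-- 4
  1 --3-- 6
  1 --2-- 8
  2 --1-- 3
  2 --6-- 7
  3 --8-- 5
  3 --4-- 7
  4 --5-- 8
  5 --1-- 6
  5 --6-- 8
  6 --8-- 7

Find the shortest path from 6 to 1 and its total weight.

Using Dijkstra's algorithm from vertex 6:
Shortest path: 6 -> 1
Total weight: 3 = 3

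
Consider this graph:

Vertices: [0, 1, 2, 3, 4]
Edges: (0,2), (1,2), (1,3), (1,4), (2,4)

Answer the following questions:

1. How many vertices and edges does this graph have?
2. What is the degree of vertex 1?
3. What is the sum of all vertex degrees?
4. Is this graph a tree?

Count: 5 vertices, 5 edges.
Vertex 1 has neighbors [2, 3, 4], degree = 3.
Handshaking lemma: 2 * 5 = 10.
A tree on 5 vertices has 4 edges. This graph has 5 edges (1 extra). Not a tree.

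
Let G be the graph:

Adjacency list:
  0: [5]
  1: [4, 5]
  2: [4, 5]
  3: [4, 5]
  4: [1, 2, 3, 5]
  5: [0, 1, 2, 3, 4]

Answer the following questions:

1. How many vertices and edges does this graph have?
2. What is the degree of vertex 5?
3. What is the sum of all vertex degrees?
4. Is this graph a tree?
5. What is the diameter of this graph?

Count: 6 vertices, 8 edges.
Vertex 5 has neighbors [0, 1, 2, 3, 4], degree = 5.
Handshaking lemma: 2 * 8 = 16.
A tree on 6 vertices has 5 edges. This graph has 8 edges (3 extra). Not a tree.
Diameter (longest shortest path) = 2.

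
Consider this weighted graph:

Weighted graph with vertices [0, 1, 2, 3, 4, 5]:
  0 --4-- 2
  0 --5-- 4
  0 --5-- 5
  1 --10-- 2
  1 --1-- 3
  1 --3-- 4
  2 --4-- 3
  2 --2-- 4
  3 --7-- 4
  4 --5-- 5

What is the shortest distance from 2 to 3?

Using Dijkstra's algorithm from vertex 2:
Shortest path: 2 -> 3
Total weight: 4 = 4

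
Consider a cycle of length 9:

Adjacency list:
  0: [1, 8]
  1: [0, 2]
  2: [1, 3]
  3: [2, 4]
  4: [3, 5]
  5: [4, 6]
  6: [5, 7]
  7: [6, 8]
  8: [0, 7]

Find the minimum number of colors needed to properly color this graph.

This is an odd cycle (C_9). Odd cycles are not bipartite (any 2-coloring forces two adjacent vertices to match), and 3 colors suffice.
Chromatic number = 3.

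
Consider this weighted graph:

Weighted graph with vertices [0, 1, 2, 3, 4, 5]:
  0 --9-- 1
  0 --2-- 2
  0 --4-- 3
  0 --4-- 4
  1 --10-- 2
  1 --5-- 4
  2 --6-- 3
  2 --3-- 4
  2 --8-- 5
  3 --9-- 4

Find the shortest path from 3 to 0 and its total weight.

Using Dijkstra's algorithm from vertex 3:
Shortest path: 3 -> 0
Total weight: 4 = 4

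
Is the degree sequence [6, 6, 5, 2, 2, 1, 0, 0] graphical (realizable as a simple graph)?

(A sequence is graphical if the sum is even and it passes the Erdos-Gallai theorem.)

Sum of degrees = 22. Sum is even but fails Erdos-Gallai. The sequence is NOT graphical.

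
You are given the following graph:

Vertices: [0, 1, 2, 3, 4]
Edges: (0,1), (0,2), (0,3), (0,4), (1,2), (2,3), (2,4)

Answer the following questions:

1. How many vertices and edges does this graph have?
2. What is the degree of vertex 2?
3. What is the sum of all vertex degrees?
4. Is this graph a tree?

Count: 5 vertices, 7 edges.
Vertex 2 has neighbors [0, 1, 3, 4], degree = 4.
Handshaking lemma: 2 * 7 = 14.
A tree on 5 vertices has 4 edges. This graph has 7 edges (3 extra). Not a tree.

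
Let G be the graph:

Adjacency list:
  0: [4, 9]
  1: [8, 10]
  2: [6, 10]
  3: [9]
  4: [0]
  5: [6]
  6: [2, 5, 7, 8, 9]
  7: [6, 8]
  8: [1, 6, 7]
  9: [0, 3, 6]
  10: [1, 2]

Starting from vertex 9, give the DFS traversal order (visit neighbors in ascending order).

DFS from vertex 9 (neighbors processed in ascending order):
Visit order: 9, 0, 4, 3, 6, 2, 10, 1, 8, 7, 5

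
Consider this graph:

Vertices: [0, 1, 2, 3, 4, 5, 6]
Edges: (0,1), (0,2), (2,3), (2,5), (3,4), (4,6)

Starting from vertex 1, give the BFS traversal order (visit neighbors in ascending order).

BFS from vertex 1 (neighbors processed in ascending order):
Visit order: 1, 0, 2, 3, 5, 4, 6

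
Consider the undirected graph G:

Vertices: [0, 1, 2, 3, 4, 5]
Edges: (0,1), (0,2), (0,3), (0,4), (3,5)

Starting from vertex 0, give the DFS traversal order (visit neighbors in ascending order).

DFS from vertex 0 (neighbors processed in ascending order):
Visit order: 0, 1, 2, 3, 5, 4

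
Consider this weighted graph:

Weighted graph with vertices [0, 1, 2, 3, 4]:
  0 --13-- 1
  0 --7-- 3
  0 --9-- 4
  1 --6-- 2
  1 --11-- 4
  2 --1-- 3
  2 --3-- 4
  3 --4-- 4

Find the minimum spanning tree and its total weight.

Applying Kruskal's algorithm (sort edges by weight, add if no cycle):
  Add (2,3) w=1
  Add (2,4) w=3
  Skip (3,4) w=4 (creates cycle)
  Add (1,2) w=6
  Add (0,3) w=7
  Skip (0,4) w=9 (creates cycle)
  Skip (1,4) w=11 (creates cycle)
  Skip (0,1) w=13 (creates cycle)
MST weight = 17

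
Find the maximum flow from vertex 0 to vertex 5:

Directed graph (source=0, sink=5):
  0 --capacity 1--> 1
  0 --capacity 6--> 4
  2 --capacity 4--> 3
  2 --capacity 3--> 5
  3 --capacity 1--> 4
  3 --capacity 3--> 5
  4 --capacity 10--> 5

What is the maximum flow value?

Computing max flow:
  Flow on (0->4): 6/6
  Flow on (4->5): 6/10
Maximum flow = 6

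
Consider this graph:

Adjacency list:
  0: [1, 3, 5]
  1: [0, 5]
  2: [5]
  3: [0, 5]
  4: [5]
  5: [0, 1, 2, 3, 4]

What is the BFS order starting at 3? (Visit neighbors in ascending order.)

BFS from vertex 3 (neighbors processed in ascending order):
Visit order: 3, 0, 5, 1, 2, 4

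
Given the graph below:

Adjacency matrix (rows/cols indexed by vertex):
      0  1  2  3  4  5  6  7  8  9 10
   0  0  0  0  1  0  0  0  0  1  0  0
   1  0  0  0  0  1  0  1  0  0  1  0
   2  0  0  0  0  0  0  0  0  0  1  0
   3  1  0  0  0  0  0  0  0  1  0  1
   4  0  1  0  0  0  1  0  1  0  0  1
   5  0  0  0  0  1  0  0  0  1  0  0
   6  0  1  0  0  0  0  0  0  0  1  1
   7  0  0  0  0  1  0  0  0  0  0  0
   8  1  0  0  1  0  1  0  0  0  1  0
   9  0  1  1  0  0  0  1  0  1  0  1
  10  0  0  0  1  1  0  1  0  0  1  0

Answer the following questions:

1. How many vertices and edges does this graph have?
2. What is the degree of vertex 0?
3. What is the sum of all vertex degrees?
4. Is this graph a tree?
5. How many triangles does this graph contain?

Count: 11 vertices, 16 edges.
Vertex 0 has neighbors [3, 8], degree = 2.
Handshaking lemma: 2 * 16 = 32.
A tree on 11 vertices has 10 edges. This graph has 16 edges (6 extra). Not a tree.
Number of triangles = 3.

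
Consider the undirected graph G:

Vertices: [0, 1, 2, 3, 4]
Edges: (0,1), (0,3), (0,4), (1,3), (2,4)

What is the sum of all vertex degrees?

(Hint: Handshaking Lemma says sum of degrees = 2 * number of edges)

Count edges: 5 edges.
By Handshaking Lemma: sum of degrees = 2 * 5 = 10.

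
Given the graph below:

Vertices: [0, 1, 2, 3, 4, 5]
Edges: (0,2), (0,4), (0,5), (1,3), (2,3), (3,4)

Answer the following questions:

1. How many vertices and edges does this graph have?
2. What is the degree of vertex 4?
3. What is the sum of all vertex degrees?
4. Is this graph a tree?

Count: 6 vertices, 6 edges.
Vertex 4 has neighbors [0, 3], degree = 2.
Handshaking lemma: 2 * 6 = 12.
A tree on 6 vertices has 5 edges. This graph has 6 edges (1 extra). Not a tree.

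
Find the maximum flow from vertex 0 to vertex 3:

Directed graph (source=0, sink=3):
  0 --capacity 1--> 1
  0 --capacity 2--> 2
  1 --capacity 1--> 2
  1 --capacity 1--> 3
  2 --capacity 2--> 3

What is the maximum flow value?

Computing max flow:
  Flow on (0->1): 1/1
  Flow on (0->2): 2/2
  Flow on (1->3): 1/1
  Flow on (2->3): 2/2
Maximum flow = 3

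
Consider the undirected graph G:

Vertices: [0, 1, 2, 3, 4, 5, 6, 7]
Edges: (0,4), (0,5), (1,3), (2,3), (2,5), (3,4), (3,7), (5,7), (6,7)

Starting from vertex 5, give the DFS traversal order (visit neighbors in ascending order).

DFS from vertex 5 (neighbors processed in ascending order):
Visit order: 5, 0, 4, 3, 1, 2, 7, 6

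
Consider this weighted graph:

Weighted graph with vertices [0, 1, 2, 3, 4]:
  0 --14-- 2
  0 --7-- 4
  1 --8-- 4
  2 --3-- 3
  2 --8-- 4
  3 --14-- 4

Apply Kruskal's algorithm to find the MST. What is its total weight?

Applying Kruskal's algorithm (sort edges by weight, add if no cycle):
  Add (2,3) w=3
  Add (0,4) w=7
  Add (1,4) w=8
  Add (2,4) w=8
  Skip (0,2) w=14 (creates cycle)
  Skip (3,4) w=14 (creates cycle)
MST weight = 26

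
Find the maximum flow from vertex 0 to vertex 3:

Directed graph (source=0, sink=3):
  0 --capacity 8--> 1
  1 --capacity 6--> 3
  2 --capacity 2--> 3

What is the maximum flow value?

Computing max flow:
  Flow on (0->1): 6/8
  Flow on (1->3): 6/6
Maximum flow = 6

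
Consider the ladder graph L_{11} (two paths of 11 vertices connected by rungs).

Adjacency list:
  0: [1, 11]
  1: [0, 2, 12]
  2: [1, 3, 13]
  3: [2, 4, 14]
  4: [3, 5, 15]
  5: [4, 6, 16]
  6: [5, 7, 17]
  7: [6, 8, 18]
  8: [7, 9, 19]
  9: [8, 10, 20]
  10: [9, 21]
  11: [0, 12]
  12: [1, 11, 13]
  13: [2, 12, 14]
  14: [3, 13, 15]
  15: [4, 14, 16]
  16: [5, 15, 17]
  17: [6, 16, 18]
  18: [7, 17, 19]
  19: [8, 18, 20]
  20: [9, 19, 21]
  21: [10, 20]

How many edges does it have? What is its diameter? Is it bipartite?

Ladder graph L_{11}: 11 rungs + 2 * (11-1) path edges = 11 + 20 = 31 edges.
Diameter = 11.
Ladder graphs are bipartite (alternating coloring along each path).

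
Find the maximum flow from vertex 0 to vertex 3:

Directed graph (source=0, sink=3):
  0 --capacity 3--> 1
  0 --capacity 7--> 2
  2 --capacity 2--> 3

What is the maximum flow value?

Computing max flow:
  Flow on (0->2): 2/7
  Flow on (2->3): 2/2
Maximum flow = 2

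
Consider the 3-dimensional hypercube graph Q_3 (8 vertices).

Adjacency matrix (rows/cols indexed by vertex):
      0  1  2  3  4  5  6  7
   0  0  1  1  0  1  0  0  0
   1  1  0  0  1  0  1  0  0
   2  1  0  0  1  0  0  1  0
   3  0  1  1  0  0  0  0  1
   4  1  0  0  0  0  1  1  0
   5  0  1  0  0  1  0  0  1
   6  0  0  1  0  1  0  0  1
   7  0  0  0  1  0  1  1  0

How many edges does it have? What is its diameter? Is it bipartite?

The 3-dimensional hypercube Q_3 has 8 vertices and each vertex has degree 3.
Total edges = 8 * 3 / 2 = 12.
Diameter = 3 (max Hamming distance between binary labels).
Hypercubes are bipartite (partition by parity of binary representation).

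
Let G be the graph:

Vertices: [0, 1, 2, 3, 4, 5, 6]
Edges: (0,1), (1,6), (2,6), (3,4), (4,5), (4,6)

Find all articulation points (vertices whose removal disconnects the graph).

An articulation point is a vertex whose removal disconnects the graph.
Articulation points: [1, 4, 6]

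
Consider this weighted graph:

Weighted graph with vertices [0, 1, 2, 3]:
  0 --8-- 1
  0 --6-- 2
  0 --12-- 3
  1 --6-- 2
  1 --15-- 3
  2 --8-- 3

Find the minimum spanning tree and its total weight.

Applying Kruskal's algorithm (sort edges by weight, add if no cycle):
  Add (0,2) w=6
  Add (1,2) w=6
  Skip (0,1) w=8 (creates cycle)
  Add (2,3) w=8
  Skip (0,3) w=12 (creates cycle)
  Skip (1,3) w=15 (creates cycle)
MST weight = 20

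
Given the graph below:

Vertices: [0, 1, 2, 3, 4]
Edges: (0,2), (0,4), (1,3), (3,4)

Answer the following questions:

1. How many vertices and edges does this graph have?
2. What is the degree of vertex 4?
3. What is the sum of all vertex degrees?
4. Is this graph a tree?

Count: 5 vertices, 4 edges.
Vertex 4 has neighbors [0, 3], degree = 2.
Handshaking lemma: 2 * 4 = 8.
A graph is a tree iff it is connected and has exactly n-1 edges. This graph is connected (all 5 vertices in one component) and has 5-1 = 4 edges. It is a tree.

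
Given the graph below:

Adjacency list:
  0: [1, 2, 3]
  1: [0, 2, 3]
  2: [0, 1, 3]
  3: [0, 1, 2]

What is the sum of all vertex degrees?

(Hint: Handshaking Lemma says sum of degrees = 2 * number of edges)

Count edges: 6 edges.
By Handshaking Lemma: sum of degrees = 2 * 6 = 12.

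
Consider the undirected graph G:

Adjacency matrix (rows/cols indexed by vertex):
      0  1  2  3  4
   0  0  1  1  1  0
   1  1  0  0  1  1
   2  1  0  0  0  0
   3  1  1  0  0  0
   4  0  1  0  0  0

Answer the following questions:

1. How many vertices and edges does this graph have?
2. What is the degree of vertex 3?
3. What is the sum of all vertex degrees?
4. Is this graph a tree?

Count: 5 vertices, 5 edges.
Vertex 3 has neighbors [0, 1], degree = 2.
Handshaking lemma: 2 * 5 = 10.
A tree on 5 vertices has 4 edges. This graph has 5 edges (1 extra). Not a tree.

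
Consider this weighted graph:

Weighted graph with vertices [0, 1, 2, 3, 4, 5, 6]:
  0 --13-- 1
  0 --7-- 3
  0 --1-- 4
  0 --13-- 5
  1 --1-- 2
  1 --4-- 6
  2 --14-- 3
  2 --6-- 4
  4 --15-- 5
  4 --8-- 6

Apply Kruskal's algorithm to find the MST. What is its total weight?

Applying Kruskal's algorithm (sort edges by weight, add if no cycle):
  Add (0,4) w=1
  Add (1,2) w=1
  Add (1,6) w=4
  Add (2,4) w=6
  Add (0,3) w=7
  Skip (4,6) w=8 (creates cycle)
  Skip (0,1) w=13 (creates cycle)
  Add (0,5) w=13
  Skip (2,3) w=14 (creates cycle)
  Skip (4,5) w=15 (creates cycle)
MST weight = 32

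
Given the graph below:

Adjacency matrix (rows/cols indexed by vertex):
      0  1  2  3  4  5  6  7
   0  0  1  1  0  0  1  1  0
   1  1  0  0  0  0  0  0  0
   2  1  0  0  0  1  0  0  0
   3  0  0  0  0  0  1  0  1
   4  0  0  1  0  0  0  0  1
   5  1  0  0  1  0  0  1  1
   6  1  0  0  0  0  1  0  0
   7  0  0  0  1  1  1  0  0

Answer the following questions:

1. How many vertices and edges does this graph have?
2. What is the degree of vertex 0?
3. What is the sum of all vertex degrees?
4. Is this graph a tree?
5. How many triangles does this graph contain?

Count: 8 vertices, 10 edges.
Vertex 0 has neighbors [1, 2, 5, 6], degree = 4.
Handshaking lemma: 2 * 10 = 20.
A tree on 8 vertices has 7 edges. This graph has 10 edges (3 extra). Not a tree.
Number of triangles = 2.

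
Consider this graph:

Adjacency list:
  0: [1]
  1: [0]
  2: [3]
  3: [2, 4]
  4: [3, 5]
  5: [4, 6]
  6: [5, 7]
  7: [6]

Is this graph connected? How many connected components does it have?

Checking connectivity: the graph has 2 connected component(s).
Components: [[0, 1], [2, 3, 4, 5, 6, 7]]. The graph is NOT connected.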